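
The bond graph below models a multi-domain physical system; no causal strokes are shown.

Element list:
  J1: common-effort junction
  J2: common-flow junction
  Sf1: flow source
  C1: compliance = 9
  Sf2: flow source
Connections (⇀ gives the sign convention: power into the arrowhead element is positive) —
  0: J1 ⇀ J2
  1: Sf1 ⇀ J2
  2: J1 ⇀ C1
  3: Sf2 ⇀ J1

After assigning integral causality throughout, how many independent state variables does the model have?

1  (C1 all integral)

b1 stroke→Sf1  (source Sf1 imposes f)
b3 stroke→Sf2  (Sf2 (Sf) sets flow on bond)
b0 stroke→J2  (J2: bond 1 brought flow, rest push out)
b2 stroke→J1  (J1 needs exactly one e-in)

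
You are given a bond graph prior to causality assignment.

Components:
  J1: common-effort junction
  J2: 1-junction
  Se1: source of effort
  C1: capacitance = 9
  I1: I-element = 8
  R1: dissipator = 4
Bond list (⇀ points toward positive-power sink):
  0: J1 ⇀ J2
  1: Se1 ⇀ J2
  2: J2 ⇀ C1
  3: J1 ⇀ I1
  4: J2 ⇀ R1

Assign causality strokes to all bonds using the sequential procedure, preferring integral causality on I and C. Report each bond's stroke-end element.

b0 |J1
b1 |J2
b2 |J2
b3 |I1
b4 |J2

#1 →J2  (Se1: effort source, stroke at far end)
#2 →J2  (C1: C, integral causality)
#3 →I1  (I1: I, integral causality)
#0 →J1  (closing 0-jn rule on J1)
#4 →J2  (1-jn J2 has f-setter on 0)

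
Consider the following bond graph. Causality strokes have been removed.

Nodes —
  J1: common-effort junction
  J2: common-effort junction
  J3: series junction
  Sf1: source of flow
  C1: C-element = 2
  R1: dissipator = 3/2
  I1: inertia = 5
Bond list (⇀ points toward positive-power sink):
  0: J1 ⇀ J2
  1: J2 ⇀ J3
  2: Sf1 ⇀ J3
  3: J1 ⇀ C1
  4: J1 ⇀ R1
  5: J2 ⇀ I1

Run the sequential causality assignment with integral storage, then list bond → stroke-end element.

β0 stroke at J2
β1 stroke at J3
β2 stroke at Sf1
β3 stroke at J1
β4 stroke at R1
β5 stroke at I1

b2 |Sf1  (Sf1: flow source, stroke at near end)
b1 |J3  (common-f at J3 fixed by 2)
b3 |J1  (C1 integral (e out))
b0 |J2  (common-e at J1 fixed by 3)
b4 |R1  (0-jn J1 has e-setter on 3)
b5 |I1  (J2: bond 0 brought effort, rest push out)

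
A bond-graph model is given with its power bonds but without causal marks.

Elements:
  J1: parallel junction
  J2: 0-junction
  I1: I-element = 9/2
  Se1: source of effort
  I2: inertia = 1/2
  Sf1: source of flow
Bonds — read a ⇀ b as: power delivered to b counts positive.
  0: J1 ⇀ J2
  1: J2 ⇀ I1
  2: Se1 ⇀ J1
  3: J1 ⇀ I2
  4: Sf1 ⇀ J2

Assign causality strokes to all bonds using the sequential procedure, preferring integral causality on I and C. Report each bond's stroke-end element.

b2 |J1  (Se1 (Se) sets effort on bond)
b4 |Sf1  (Sf1: flow source, stroke at near end)
b0 |J2  (J1: bond 2 brought effort, rest push out)
b3 |I2  (J1: bond 2 brought effort, rest push out)
b1 |I1  (J2: bond 0 brought effort, rest push out)

β0 |J2
β1 |I1
β2 |J1
β3 |I2
β4 |Sf1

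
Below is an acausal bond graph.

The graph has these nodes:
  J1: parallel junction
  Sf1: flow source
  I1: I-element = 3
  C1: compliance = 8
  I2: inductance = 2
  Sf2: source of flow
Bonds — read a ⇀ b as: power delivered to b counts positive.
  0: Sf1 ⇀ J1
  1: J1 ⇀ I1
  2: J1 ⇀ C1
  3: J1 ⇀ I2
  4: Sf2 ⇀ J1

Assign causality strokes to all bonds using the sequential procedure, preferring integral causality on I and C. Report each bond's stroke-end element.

β0 →Sf1
β1 →I1
β2 →J1
β3 →I2
β4 →Sf2

#0 stroke→Sf1  (Sf1 fixes flow; stroke at Sf1)
#4 stroke→Sf2  (Sf2: flow source, stroke at near end)
#1 stroke→I1  (I1 outputs flow p/I1)
#2 stroke→J1  (C1: C, integral causality)
#3 stroke→I2  (common-e at J1 fixed by 2)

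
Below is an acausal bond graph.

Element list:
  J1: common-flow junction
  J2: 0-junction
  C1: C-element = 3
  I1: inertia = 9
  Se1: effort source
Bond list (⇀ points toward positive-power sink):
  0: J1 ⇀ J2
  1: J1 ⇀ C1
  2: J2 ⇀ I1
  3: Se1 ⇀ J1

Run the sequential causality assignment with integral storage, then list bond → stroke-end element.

b0 stroke→J2
b1 stroke→J1
b2 stroke→I1
b3 stroke→J1

#3 stroke→J1  (Se1 (Se) sets effort on bond)
#1 stroke→J1  (C1 outputs effort q/C1)
#0 stroke→J2  (closing 1-jn rule on J1)
#2 stroke→I1  (0-jn J2 has e-setter on 0)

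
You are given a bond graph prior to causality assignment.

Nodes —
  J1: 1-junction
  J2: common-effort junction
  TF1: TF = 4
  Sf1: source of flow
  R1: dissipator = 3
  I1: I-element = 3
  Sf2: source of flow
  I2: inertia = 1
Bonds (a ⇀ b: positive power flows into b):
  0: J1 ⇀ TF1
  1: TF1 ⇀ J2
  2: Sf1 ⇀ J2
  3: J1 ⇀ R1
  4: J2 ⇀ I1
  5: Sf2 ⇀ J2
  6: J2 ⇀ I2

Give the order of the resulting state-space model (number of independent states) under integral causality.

b2 stroke→Sf1  (source Sf1 imposes f)
b5 stroke→Sf2  (Sf2: flow source, stroke at near end)
b4 stroke→I1  (I1: I, integral causality)
b6 stroke→I2  (prefer integral on I2)
b1 stroke→J2  (only one effort-in slot at J2)
b0 stroke→TF1  (TF1: transformer flips bond 1)
b3 stroke→J1  (J1: bond 0 brought flow, rest push out)

2  (I1, I2 all integral)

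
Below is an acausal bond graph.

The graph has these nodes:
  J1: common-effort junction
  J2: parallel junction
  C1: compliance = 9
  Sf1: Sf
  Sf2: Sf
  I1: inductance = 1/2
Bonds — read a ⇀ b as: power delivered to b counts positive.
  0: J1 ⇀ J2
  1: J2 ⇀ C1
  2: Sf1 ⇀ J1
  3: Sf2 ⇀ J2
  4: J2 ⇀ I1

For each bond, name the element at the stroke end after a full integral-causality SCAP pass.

#2 |Sf1  (source Sf1 imposes f)
#3 |Sf2  (Sf2 (Sf) sets flow on bond)
#0 |J1  (closing 0-jn rule on J1)
#1 |J2  (prefer integral on C1)
#4 |I1  (common-e at J2 fixed by 1)

bond 0 stroke at J1
bond 1 stroke at J2
bond 2 stroke at Sf1
bond 3 stroke at Sf2
bond 4 stroke at I1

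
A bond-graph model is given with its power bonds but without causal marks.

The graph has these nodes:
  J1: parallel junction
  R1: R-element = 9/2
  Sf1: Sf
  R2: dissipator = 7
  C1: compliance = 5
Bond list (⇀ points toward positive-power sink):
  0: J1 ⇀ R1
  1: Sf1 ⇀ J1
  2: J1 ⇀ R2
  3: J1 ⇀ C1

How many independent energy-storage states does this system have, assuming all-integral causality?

1  (C1 all integral)

bond 1 →Sf1  (source Sf1 imposes f)
bond 3 →J1  (prefer integral on C1)
bond 0 →R1  (common-e at J1 fixed by 3)
bond 2 →R2  (J1 effort already set via bond 3)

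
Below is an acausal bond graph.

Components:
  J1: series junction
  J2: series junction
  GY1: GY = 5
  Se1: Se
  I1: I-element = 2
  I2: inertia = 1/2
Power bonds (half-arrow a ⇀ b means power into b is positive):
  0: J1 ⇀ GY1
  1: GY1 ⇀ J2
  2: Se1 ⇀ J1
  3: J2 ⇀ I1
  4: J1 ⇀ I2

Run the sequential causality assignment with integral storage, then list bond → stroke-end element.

b0 stroke at J1
b1 stroke at J2
b2 stroke at J1
b3 stroke at I1
b4 stroke at I2

bond 2 stroke→J1  (Se1: effort source, stroke at far end)
bond 3 stroke→I1  (I1 outputs flow p/I1)
bond 1 stroke→J2  (J2 flow already set via bond 3)
bond 0 stroke→J1  (GY1: gyrator matches bond 1)
bond 4 stroke→I2  (closing 1-jn rule on J1)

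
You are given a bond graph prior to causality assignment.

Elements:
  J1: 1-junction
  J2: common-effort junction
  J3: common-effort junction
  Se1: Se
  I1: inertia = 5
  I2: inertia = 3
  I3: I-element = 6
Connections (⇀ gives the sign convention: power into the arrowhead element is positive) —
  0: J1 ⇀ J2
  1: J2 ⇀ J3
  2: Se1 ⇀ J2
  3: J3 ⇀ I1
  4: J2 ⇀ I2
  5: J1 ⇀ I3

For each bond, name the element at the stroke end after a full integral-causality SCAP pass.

bond 2 stroke at J2  (Se1 fixes effort; stroke away)
bond 0 stroke at J1  (common-e at J2 fixed by 2)
bond 1 stroke at J3  (J2 effort already set via bond 2)
bond 4 stroke at I2  (J2 effort already set via bond 2)
bond 3 stroke at I1  (J3: bond 1 brought effort, rest push out)
bond 5 stroke at I3  (only one flow-in slot at J1)

bond 0 →J1
bond 1 →J3
bond 2 →J2
bond 3 →I1
bond 4 →I2
bond 5 →I3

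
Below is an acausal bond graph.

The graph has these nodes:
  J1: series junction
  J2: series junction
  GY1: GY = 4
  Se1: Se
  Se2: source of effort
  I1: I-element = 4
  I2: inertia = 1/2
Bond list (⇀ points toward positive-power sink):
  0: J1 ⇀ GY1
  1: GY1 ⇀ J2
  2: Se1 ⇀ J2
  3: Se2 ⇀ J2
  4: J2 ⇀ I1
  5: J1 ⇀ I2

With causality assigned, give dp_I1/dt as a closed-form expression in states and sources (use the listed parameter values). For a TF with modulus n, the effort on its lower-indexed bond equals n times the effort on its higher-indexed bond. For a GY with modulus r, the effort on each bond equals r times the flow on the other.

bond 2 stroke at J2  (Se1 (Se) sets effort on bond)
bond 3 stroke at J2  (source Se2 imposes e)
bond 4 stroke at I1  (prefer integral on I1)
bond 1 stroke at J2  (common-f at J2 fixed by 4)
bond 0 stroke at J1  (GY GY1: same side as bond 1)
bond 5 stroke at I2  (closing 1-jn rule on J1)

dp_I1/dt = E_Se1 + E_Se2 + 8*p_I2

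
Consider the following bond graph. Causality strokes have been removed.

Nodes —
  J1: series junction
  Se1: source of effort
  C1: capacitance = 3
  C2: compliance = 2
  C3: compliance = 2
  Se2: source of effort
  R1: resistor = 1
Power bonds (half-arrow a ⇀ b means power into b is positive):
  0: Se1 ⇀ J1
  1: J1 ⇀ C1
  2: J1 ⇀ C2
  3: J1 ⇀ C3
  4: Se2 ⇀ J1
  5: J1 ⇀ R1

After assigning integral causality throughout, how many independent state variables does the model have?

3  (C1, C2, C3 all integral)

b0 stroke→J1  (Se1 fixes effort; stroke away)
b4 stroke→J1  (Se2 fixes effort; stroke away)
b1 stroke→J1  (prefer integral on C1)
b2 stroke→J1  (C2: C, integral causality)
b3 stroke→J1  (C3: C, integral causality)
b5 stroke→R1  (only one flow-in slot at J1)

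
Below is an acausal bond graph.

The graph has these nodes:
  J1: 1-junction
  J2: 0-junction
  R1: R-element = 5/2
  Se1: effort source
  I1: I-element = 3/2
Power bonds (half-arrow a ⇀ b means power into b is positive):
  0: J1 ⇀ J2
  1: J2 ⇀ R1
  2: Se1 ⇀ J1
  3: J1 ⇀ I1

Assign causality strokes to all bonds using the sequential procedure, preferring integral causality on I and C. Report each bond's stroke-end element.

β2 →J1  (Se1 fixes effort; stroke away)
β3 →I1  (I1 integral (f out))
β0 →J1  (1-jn J1 has f-setter on 3)
β1 →J2  (J2 needs exactly one e-in)

bond 0 stroke→J1
bond 1 stroke→J2
bond 2 stroke→J1
bond 3 stroke→I1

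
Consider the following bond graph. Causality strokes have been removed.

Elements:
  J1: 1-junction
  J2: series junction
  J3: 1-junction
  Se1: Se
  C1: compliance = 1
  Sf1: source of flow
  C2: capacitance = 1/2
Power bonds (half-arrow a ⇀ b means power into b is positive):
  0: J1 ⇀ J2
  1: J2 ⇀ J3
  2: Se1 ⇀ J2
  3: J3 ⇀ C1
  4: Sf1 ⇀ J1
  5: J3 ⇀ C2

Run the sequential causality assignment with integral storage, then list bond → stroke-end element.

#2 →J2  (Se1 fixes effort; stroke away)
#4 →Sf1  (Sf1: flow source, stroke at near end)
#0 →J1  (common-f at J1 fixed by 4)
#1 →J2  (J2 flow already set via bond 0)
#3 →J3  (J3 flow already set via bond 1)
#5 →J3  (J3: bond 1 brought flow, rest push out)

β0 stroke→J1
β1 stroke→J2
β2 stroke→J2
β3 stroke→J3
β4 stroke→Sf1
β5 stroke→J3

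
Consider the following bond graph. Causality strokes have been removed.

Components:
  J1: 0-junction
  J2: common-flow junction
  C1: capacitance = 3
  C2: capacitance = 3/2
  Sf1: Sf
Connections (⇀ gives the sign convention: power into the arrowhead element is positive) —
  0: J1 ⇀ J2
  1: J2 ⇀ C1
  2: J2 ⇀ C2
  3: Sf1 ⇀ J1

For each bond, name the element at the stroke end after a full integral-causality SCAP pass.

b0 →J1
b1 →J2
b2 →J2
b3 →Sf1

β3 stroke→Sf1  (Sf1 (Sf) sets flow on bond)
β0 stroke→J1  (closing 0-jn rule on J1)
β1 stroke→J2  (J2 flow already set via bond 0)
β2 stroke→J2  (J2 flow already set via bond 0)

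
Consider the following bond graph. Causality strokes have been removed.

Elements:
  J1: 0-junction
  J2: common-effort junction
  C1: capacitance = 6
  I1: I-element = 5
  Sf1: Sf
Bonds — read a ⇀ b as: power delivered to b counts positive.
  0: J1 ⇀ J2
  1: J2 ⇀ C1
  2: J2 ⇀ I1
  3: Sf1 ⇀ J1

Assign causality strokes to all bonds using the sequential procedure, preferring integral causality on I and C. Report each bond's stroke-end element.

bond 3 stroke→Sf1  (source Sf1 imposes f)
bond 0 stroke→J1  (J1 needs exactly one e-in)
bond 1 stroke→J2  (prefer integral on C1)
bond 2 stroke→I1  (common-e at J2 fixed by 1)

β0 stroke→J1
β1 stroke→J2
β2 stroke→I1
β3 stroke→Sf1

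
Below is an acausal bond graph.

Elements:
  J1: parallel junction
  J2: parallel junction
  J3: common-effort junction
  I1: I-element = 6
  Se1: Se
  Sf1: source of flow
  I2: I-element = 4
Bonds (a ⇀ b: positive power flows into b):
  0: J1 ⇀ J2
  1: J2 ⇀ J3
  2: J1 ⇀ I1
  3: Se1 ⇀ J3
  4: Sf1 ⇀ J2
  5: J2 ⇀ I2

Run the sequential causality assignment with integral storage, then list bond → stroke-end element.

b3 stroke→J3  (Se1: effort source, stroke at far end)
b4 stroke→Sf1  (Sf1 (Sf) sets flow on bond)
b1 stroke→J2  (J3: bond 3 brought effort, rest push out)
b0 stroke→J1  (J2 effort already set via bond 1)
b5 stroke→I2  (0-jn J2 has e-setter on 1)
b2 stroke→I1  (J1: bond 0 brought effort, rest push out)

#0 stroke at J1
#1 stroke at J2
#2 stroke at I1
#3 stroke at J3
#4 stroke at Sf1
#5 stroke at I2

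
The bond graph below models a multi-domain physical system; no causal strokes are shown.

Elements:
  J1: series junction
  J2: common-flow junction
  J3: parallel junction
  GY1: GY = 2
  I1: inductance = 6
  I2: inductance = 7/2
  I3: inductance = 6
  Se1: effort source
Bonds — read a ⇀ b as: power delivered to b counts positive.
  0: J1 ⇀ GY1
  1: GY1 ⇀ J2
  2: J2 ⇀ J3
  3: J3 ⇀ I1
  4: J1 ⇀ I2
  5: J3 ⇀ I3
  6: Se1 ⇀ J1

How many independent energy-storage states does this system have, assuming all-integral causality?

#6 |J1  (Se1 fixes effort; stroke away)
#3 |I1  (I1: I, integral causality)
#4 |I2  (I2: I, integral causality)
#0 |J1  (J1: bond 4 brought flow, rest push out)
#1 |J2  (GY GY1: same side as bond 0)
#2 |J3  (closing 1-jn rule on J2)
#5 |I3  (J3 effort already set via bond 2)

3  (I1, I2, I3 all integral)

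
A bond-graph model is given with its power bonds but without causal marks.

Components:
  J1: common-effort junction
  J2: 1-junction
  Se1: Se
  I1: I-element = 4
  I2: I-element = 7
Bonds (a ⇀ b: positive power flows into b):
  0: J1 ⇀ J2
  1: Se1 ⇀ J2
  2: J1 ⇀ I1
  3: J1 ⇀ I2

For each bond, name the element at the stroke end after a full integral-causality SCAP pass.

b0 stroke at J1
b1 stroke at J2
b2 stroke at I1
b3 stroke at I2

bond 1 |J2  (Se1: effort source, stroke at far end)
bond 0 |J1  (J2: last free bond brings flow in)
bond 2 |I1  (common-e at J1 fixed by 0)
bond 3 |I2  (common-e at J1 fixed by 0)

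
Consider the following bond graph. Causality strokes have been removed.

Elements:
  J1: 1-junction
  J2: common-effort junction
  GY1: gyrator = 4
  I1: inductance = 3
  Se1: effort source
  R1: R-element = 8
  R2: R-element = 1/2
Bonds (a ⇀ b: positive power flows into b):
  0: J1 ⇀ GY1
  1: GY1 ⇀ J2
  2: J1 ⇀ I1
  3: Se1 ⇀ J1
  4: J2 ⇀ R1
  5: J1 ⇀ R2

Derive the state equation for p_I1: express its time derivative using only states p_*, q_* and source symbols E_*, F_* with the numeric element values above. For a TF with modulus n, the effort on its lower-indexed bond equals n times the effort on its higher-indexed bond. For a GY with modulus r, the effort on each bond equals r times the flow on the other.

bond 3 stroke→J1  (source Se1 imposes e)
bond 2 stroke→I1  (I1 integral (f out))
bond 0 stroke→J1  (common-f at J1 fixed by 2)
bond 5 stroke→J1  (J1 flow already set via bond 2)
bond 1 stroke→J2  (GY1 both-in/both-out from 0)
bond 4 stroke→R1  (0-jn J2 has e-setter on 1)

dp_I1/dt = E_Se1 - 5*p_I1/6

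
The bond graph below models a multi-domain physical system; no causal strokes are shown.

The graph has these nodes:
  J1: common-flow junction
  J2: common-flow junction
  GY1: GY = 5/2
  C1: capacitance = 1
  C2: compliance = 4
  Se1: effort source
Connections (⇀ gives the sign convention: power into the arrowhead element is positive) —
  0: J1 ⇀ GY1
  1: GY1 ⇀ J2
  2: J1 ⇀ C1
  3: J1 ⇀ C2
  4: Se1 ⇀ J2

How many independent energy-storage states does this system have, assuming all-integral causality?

b4 |J2  (source Se1 imposes e)
b1 |GY1  (J2 needs exactly one f-in)
b0 |GY1  (GY GY1: same side as bond 1)
b2 |J1  (J1: bond 0 brought flow, rest push out)
b3 |J1  (1-jn J1 has f-setter on 0)

2  (C1, C2 all integral)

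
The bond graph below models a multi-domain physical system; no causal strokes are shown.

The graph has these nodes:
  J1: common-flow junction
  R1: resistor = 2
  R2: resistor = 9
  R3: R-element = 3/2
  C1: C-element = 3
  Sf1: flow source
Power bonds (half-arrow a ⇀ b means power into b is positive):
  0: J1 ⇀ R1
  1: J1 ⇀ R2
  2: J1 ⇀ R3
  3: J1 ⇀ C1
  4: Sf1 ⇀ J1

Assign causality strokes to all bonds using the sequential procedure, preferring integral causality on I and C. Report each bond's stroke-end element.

#0 →J1
#1 →J1
#2 →J1
#3 →J1
#4 →Sf1

#4 →Sf1  (Sf1: flow source, stroke at near end)
#0 →J1  (1-jn J1 has f-setter on 4)
#1 →J1  (common-f at J1 fixed by 4)
#2 →J1  (common-f at J1 fixed by 4)
#3 →J1  (1-jn J1 has f-setter on 4)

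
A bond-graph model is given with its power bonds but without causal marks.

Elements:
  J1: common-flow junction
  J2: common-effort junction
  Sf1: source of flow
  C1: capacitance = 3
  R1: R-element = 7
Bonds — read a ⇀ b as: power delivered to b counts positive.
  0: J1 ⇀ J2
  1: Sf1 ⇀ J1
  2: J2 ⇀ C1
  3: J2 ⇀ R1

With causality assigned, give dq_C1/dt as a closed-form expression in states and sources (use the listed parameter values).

dq_C1/dt = F_Sf1 - q_C1/21

bond 1 |Sf1  (Sf1: flow source, stroke at near end)
bond 0 |J1  (J1 flow already set via bond 1)
bond 2 |J2  (C1: C, integral causality)
bond 3 |R1  (0-jn J2 has e-setter on 2)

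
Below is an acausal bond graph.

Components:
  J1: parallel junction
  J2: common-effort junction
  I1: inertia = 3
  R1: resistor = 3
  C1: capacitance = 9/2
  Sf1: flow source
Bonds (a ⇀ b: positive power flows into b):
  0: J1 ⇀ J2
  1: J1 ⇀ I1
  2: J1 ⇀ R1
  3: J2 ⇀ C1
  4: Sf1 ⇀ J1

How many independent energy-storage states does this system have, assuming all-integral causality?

β4 stroke→Sf1  (source Sf1 imposes f)
β1 stroke→I1  (I1 integral (f out))
β3 stroke→J2  (C1 integral (e out))
β0 stroke→J1  (J2: bond 3 brought effort, rest push out)
β2 stroke→R1  (J1 effort already set via bond 0)

2  (C1, I1 all integral)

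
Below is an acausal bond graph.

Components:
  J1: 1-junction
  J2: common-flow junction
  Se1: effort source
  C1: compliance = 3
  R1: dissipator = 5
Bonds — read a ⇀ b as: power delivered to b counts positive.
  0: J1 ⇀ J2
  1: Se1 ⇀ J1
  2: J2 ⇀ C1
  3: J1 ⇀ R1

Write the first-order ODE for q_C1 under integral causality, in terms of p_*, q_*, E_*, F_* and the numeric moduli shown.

dq_C1/dt = E_Se1/5 - q_C1/15

β1 →J1  (Se1 fixes effort; stroke away)
β2 →J2  (C1: C, integral causality)
β0 →J1  (only one flow-in slot at J2)
β3 →R1  (J1: last free bond brings flow in)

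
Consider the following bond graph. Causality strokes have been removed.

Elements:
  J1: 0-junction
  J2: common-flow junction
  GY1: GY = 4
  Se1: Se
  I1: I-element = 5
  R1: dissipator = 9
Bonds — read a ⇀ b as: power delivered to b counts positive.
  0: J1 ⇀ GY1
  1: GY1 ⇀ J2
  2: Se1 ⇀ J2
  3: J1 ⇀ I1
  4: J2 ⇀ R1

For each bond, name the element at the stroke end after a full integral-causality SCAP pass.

#2 →J2  (Se1 (Se) sets effort on bond)
#3 →I1  (I1 outputs flow p/I1)
#0 →J1  (closing 0-jn rule on J1)
#1 →J2  (through GY1, causality inverts; strokes same side of GY1)
#4 →R1  (only one flow-in slot at J2)

b0 stroke→J1
b1 stroke→J2
b2 stroke→J2
b3 stroke→I1
b4 stroke→R1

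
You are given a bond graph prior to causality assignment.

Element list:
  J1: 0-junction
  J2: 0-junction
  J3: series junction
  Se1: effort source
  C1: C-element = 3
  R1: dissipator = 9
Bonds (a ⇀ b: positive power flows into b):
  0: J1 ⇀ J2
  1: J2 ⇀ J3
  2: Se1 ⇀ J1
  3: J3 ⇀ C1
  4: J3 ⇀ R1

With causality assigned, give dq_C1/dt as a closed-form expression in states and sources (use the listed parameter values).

bond 2 |J1  (Se1 (Se) sets effort on bond)
bond 0 |J2  (J1: bond 2 brought effort, rest push out)
bond 1 |J3  (J2 effort already set via bond 0)
bond 3 |J3  (C1 integral (e out))
bond 4 |R1  (J3: last free bond brings flow in)

dq_C1/dt = E_Se1/9 - q_C1/27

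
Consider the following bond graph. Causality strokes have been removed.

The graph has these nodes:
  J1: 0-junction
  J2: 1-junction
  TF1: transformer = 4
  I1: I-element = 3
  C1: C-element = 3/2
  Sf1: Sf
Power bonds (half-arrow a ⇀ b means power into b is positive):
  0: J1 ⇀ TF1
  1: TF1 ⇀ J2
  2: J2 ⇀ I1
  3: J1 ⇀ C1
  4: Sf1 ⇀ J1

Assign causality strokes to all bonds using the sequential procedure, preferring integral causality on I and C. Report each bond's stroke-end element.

b0 →TF1
b1 →J2
b2 →I1
b3 →J1
b4 →Sf1

bond 4 stroke→Sf1  (Sf1: flow source, stroke at near end)
bond 2 stroke→I1  (I1: I, integral causality)
bond 1 stroke→J2  (J2: bond 2 brought flow, rest push out)
bond 0 stroke→TF1  (through TF1, causality passes straight; one stroke at TF1)
bond 3 stroke→J1  (only one effort-in slot at J1)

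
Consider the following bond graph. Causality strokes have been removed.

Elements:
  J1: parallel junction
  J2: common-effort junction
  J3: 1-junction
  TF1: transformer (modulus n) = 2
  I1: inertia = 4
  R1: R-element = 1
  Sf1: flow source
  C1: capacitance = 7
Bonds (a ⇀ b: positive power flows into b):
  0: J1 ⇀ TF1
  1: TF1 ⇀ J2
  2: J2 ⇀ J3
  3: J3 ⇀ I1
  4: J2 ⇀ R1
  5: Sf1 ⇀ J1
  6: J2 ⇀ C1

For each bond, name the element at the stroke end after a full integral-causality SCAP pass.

β5 |Sf1  (Sf1 fixes flow; stroke at Sf1)
β0 |J1  (only one effort-in slot at J1)
β1 |TF1  (through TF1, causality passes straight; one stroke at TF1)
β3 |I1  (I1 outputs flow p/I1)
β2 |J3  (1-jn J3 has f-setter on 3)
β6 |J2  (C1: C, integral causality)
β4 |R1  (J2: bond 6 brought effort, rest push out)

bond 0 stroke at J1
bond 1 stroke at TF1
bond 2 stroke at J3
bond 3 stroke at I1
bond 4 stroke at R1
bond 5 stroke at Sf1
bond 6 stroke at J2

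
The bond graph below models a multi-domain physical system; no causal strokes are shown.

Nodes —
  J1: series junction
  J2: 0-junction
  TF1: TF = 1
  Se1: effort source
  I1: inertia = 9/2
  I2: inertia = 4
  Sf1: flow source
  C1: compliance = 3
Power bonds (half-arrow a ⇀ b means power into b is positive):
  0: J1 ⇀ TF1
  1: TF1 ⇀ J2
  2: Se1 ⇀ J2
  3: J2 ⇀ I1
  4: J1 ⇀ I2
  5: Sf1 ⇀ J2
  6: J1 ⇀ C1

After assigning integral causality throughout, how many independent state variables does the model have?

β2 stroke at J2  (Se1 (Se) sets effort on bond)
β5 stroke at Sf1  (Sf1: flow source, stroke at near end)
β1 stroke at TF1  (common-e at J2 fixed by 2)
β3 stroke at I1  (common-e at J2 fixed by 2)
β0 stroke at J1  (through TF1, causality passes straight; one stroke at TF1)
β4 stroke at I2  (I2: I, integral causality)
β6 stroke at J1  (1-jn J1 has f-setter on 4)

3  (C1, I1, I2 all integral)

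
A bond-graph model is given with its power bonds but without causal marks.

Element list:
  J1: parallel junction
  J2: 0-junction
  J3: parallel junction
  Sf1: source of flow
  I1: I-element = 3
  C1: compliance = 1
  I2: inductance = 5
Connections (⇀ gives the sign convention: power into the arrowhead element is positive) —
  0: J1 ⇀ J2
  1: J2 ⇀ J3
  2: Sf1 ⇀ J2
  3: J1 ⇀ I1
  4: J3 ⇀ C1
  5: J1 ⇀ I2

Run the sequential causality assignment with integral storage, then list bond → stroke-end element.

#0 →J1
#1 →J2
#2 →Sf1
#3 →I1
#4 →J3
#5 →I2

#2 →Sf1  (Sf1 (Sf) sets flow on bond)
#3 →I1  (prefer integral on I1)
#4 →J3  (prefer integral on C1)
#1 →J2  (0-jn J3 has e-setter on 4)
#0 →J1  (0-jn J2 has e-setter on 1)
#5 →I2  (0-jn J1 has e-setter on 0)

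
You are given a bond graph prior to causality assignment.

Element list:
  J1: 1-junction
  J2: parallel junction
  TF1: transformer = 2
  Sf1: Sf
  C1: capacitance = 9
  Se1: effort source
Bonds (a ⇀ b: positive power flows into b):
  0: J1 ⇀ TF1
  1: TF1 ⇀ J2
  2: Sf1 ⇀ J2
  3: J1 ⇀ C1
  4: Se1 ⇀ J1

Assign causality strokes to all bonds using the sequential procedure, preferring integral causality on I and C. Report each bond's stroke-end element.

β0 stroke→TF1
β1 stroke→J2
β2 stroke→Sf1
β3 stroke→J1
β4 stroke→J1

b2 →Sf1  (Sf1: flow source, stroke at near end)
b4 →J1  (source Se1 imposes e)
b1 →J2  (J2: last free bond brings effort in)
b0 →TF1  (TF1 one-in-one-out from 1)
b3 →J1  (J1 flow already set via bond 0)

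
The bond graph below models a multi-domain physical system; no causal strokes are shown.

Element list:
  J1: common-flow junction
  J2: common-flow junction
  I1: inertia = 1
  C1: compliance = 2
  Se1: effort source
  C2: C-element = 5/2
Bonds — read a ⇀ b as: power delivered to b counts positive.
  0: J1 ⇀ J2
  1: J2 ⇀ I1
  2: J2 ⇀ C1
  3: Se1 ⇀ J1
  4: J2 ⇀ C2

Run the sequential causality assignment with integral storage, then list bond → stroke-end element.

bond 3 stroke→J1  (Se1 (Se) sets effort on bond)
bond 0 stroke→J2  (closing 1-jn rule on J1)
bond 1 stroke→I1  (prefer integral on I1)
bond 2 stroke→J2  (1-jn J2 has f-setter on 1)
bond 4 stroke→J2  (1-jn J2 has f-setter on 1)

#0 stroke→J2
#1 stroke→I1
#2 stroke→J2
#3 stroke→J1
#4 stroke→J2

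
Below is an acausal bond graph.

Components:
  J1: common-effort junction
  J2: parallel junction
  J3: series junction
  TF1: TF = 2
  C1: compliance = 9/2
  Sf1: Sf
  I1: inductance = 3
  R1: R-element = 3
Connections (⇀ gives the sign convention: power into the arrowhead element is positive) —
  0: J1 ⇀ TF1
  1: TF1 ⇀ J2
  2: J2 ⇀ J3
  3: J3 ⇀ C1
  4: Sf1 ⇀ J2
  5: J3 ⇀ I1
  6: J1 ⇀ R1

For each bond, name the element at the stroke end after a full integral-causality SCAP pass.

#4 →Sf1  (Sf1: flow source, stroke at near end)
#3 →J3  (C1 integral (e out))
#5 →I1  (I1 outputs flow p/I1)
#2 →J3  (J3: bond 5 brought flow, rest push out)
#1 →J2  (only one effort-in slot at J2)
#0 →TF1  (TF TF1: opposite of bond 1)
#6 →J1  (J1: last free bond brings effort in)

β0 →TF1
β1 →J2
β2 →J3
β3 →J3
β4 →Sf1
β5 →I1
β6 →J1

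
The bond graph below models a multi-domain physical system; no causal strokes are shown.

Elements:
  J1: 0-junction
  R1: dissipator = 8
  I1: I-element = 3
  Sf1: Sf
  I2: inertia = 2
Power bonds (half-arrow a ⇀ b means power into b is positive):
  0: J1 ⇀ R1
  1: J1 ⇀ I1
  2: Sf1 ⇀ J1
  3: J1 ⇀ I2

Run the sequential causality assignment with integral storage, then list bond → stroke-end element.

b0 stroke→J1
b1 stroke→I1
b2 stroke→Sf1
b3 stroke→I2

bond 2 →Sf1  (Sf1: flow source, stroke at near end)
bond 1 →I1  (prefer integral on I1)
bond 3 →I2  (I2 outputs flow p/I2)
bond 0 →J1  (J1: last free bond brings effort in)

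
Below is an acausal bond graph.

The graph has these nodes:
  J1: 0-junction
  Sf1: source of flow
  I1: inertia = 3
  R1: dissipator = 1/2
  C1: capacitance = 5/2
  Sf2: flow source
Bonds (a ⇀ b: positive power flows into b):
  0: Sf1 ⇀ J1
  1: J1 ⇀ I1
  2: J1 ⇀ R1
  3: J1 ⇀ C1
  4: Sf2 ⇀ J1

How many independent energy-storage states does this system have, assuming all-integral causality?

b0 →Sf1  (Sf1: flow source, stroke at near end)
b4 →Sf2  (Sf2 (Sf) sets flow on bond)
b1 →I1  (I1 integral (f out))
b3 →J1  (C1: C, integral causality)
b2 →R1  (common-e at J1 fixed by 3)

2  (C1, I1 all integral)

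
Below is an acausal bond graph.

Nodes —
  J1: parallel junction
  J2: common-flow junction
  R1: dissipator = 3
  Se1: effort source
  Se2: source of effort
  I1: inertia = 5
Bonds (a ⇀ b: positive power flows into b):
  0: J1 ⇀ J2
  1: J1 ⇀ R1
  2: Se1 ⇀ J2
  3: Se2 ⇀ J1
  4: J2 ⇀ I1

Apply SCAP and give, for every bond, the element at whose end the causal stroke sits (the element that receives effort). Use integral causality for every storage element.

β2 stroke at J2  (Se1: effort source, stroke at far end)
β3 stroke at J1  (Se2 fixes effort; stroke away)
β0 stroke at J2  (0-jn J1 has e-setter on 3)
β1 stroke at R1  (J1 effort already set via bond 3)
β4 stroke at I1  (J2: last free bond brings flow in)

b0 |J2
b1 |R1
b2 |J2
b3 |J1
b4 |I1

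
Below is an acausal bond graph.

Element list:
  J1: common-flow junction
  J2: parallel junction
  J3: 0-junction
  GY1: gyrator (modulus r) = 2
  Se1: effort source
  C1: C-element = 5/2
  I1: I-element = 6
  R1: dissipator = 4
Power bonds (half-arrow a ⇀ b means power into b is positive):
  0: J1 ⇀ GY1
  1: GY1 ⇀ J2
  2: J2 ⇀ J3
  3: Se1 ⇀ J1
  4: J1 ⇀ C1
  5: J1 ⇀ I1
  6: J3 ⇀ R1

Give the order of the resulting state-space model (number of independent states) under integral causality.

#3 stroke→J1  (Se1 (Se) sets effort on bond)
#4 stroke→J1  (prefer integral on C1)
#5 stroke→I1  (I1: I, integral causality)
#0 stroke→J1  (common-f at J1 fixed by 5)
#1 stroke→J2  (through GY1, causality inverts; strokes same side of GY1)
#2 stroke→J3  (J2: bond 1 brought effort, rest push out)
#6 stroke→R1  (J3 effort already set via bond 2)

2  (C1, I1 all integral)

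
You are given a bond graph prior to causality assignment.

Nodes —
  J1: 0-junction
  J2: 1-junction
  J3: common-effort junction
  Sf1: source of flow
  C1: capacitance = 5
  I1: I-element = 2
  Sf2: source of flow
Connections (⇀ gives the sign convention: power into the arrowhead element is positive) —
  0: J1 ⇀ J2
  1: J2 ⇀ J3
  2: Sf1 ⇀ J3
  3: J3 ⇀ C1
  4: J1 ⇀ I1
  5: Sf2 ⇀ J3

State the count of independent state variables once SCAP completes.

2  (C1, I1 all integral)

bond 2 stroke at Sf1  (source Sf1 imposes f)
bond 5 stroke at Sf2  (Sf2 fixes flow; stroke at Sf2)
bond 3 stroke at J3  (C1 integral (e out))
bond 1 stroke at J2  (J3: bond 3 brought effort, rest push out)
bond 0 stroke at J1  (J2: last free bond brings flow in)
bond 4 stroke at I1  (J1: bond 0 brought effort, rest push out)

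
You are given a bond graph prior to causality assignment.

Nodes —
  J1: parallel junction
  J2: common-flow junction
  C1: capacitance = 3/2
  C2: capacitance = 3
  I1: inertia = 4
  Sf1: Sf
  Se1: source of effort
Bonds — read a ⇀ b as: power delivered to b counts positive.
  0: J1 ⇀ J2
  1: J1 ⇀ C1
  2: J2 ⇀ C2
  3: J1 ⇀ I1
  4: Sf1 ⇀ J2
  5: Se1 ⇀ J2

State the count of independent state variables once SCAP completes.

#4 →Sf1  (Sf1: flow source, stroke at near end)
#5 →J2  (Se1 fixes effort; stroke away)
#0 →J2  (1-jn J2 has f-setter on 4)
#2 →J2  (common-f at J2 fixed by 4)
#1 →J1  (C1 integral (e out))
#3 →I1  (common-e at J1 fixed by 1)

3  (C1, C2, I1 all integral)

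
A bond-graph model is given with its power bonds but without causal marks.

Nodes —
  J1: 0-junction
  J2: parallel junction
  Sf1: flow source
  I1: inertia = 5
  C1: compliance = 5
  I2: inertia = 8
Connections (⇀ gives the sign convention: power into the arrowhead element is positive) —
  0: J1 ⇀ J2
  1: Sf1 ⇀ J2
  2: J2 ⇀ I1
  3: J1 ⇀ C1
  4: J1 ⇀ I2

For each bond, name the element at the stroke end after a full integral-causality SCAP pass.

b1 |Sf1  (Sf1 (Sf) sets flow on bond)
b2 |I1  (I1 integral (f out))
b0 |J2  (J2 needs exactly one e-in)
b3 |J1  (C1 outputs effort q/C1)
b4 |I2  (common-e at J1 fixed by 3)

#0 →J2
#1 →Sf1
#2 →I1
#3 →J1
#4 →I2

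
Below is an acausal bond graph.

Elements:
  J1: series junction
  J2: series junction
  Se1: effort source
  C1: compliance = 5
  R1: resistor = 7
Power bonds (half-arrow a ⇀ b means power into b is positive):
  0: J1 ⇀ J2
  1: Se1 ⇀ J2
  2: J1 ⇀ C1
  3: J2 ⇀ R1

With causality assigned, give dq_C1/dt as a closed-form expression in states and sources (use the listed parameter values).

dq_C1/dt = E_Se1/7 - q_C1/35

#1 stroke at J2  (Se1 fixes effort; stroke away)
#2 stroke at J1  (C1 outputs effort q/C1)
#0 stroke at J2  (only one flow-in slot at J1)
#3 stroke at R1  (J2: last free bond brings flow in)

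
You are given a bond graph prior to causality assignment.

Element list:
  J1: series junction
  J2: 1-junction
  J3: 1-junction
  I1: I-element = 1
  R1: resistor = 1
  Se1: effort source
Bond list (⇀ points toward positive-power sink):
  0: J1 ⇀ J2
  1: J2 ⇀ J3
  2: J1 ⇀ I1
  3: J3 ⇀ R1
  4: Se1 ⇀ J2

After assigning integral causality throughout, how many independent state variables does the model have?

bond 4 stroke at J2  (Se1 fixes effort; stroke away)
bond 2 stroke at I1  (I1 integral (f out))
bond 0 stroke at J1  (1-jn J1 has f-setter on 2)
bond 1 stroke at J2  (1-jn J2 has f-setter on 0)
bond 3 stroke at J3  (J3: bond 1 brought flow, rest push out)

1  (I1 all integral)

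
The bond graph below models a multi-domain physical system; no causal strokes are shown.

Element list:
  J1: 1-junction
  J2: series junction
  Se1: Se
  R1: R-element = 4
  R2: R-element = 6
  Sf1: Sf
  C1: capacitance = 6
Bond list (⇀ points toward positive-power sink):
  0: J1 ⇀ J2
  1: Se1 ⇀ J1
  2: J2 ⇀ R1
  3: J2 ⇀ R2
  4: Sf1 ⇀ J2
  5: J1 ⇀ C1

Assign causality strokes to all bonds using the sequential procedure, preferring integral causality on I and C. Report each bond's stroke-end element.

b1 |J1  (source Se1 imposes e)
b4 |Sf1  (source Sf1 imposes f)
b0 |J2  (1-jn J2 has f-setter on 4)
b2 |J2  (J2: bond 4 brought flow, rest push out)
b3 |J2  (common-f at J2 fixed by 4)
b5 |J1  (J1 flow already set via bond 0)

#0 stroke at J2
#1 stroke at J1
#2 stroke at J2
#3 stroke at J2
#4 stroke at Sf1
#5 stroke at J1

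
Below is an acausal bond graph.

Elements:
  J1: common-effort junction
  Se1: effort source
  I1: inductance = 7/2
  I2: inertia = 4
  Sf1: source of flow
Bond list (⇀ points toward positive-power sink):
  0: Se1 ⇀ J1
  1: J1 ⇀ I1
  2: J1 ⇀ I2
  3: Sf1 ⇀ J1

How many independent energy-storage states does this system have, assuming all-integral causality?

bond 0 |J1  (source Se1 imposes e)
bond 3 |Sf1  (Sf1: flow source, stroke at near end)
bond 1 |I1  (common-e at J1 fixed by 0)
bond 2 |I2  (J1 effort already set via bond 0)

2  (I1, I2 all integral)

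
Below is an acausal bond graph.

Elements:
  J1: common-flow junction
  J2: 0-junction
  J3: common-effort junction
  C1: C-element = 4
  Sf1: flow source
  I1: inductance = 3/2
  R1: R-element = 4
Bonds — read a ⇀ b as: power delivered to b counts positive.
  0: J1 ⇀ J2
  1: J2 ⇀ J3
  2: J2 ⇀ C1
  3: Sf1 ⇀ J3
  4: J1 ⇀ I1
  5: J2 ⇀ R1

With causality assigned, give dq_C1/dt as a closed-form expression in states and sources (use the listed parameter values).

bond 3 |Sf1  (Sf1: flow source, stroke at near end)
bond 1 |J3  (J3 needs exactly one e-in)
bond 2 |J2  (C1 outputs effort q/C1)
bond 0 |J1  (J2 effort already set via bond 2)
bond 5 |R1  (0-jn J2 has e-setter on 2)
bond 4 |I1  (J1 needs exactly one f-in)

dq_C1/dt = F_Sf1 + 2*p_I1/3 - q_C1/16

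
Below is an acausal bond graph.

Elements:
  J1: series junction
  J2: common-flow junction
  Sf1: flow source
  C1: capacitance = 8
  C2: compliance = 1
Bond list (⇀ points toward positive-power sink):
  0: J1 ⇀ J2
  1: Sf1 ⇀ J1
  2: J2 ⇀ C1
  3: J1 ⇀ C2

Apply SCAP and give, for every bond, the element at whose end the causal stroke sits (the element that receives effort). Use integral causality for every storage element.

β1 stroke at Sf1  (source Sf1 imposes f)
β0 stroke at J1  (J1 flow already set via bond 1)
β3 stroke at J1  (J1: bond 1 brought flow, rest push out)
β2 stroke at J2  (common-f at J2 fixed by 0)

#0 →J1
#1 →Sf1
#2 →J2
#3 →J1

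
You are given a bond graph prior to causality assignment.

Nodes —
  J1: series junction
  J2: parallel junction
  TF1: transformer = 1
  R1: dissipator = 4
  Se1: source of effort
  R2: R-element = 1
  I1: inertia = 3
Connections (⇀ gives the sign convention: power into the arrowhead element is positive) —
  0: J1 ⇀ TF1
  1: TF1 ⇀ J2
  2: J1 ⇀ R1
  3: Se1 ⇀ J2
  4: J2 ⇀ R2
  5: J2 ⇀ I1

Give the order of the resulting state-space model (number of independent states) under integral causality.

bond 3 |J2  (source Se1 imposes e)
bond 1 |TF1  (0-jn J2 has e-setter on 3)
bond 4 |R2  (common-e at J2 fixed by 3)
bond 5 |I1  (J2 effort already set via bond 3)
bond 0 |J1  (TF TF1: opposite of bond 1)
bond 2 |R1  (J1: last free bond brings flow in)

1  (I1 all integral)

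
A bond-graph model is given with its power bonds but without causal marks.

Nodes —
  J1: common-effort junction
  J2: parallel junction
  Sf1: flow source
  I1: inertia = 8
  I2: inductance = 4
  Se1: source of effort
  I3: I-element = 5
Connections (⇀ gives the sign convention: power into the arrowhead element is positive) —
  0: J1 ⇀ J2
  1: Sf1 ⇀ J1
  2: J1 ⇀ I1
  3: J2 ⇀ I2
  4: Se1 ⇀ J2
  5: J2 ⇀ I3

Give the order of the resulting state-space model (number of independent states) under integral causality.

3  (I1, I2, I3 all integral)

#1 |Sf1  (Sf1 (Sf) sets flow on bond)
#4 |J2  (Se1 fixes effort; stroke away)
#0 |J1  (common-e at J2 fixed by 4)
#3 |I2  (0-jn J2 has e-setter on 4)
#5 |I3  (0-jn J2 has e-setter on 4)
#2 |I1  (0-jn J1 has e-setter on 0)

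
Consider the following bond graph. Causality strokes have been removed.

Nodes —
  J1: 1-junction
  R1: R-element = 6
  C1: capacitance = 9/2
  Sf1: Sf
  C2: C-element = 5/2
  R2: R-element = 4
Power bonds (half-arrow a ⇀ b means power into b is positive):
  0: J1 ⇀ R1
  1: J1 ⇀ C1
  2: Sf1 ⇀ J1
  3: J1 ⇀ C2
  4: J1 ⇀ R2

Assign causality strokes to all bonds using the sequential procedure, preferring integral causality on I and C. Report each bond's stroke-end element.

bond 0 stroke→J1
bond 1 stroke→J1
bond 2 stroke→Sf1
bond 3 stroke→J1
bond 4 stroke→J1

bond 2 →Sf1  (Sf1 (Sf) sets flow on bond)
bond 0 →J1  (J1: bond 2 brought flow, rest push out)
bond 1 →J1  (common-f at J1 fixed by 2)
bond 3 →J1  (J1 flow already set via bond 2)
bond 4 →J1  (common-f at J1 fixed by 2)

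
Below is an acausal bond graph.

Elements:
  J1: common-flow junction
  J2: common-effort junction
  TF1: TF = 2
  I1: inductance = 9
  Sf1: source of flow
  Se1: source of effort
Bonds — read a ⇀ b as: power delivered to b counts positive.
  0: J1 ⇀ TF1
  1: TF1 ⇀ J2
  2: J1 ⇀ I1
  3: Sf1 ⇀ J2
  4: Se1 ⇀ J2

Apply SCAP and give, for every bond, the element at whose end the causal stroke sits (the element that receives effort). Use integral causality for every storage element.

b3 stroke→Sf1  (Sf1: flow source, stroke at near end)
b4 stroke→J2  (source Se1 imposes e)
b1 stroke→TF1  (J2: bond 4 brought effort, rest push out)
b0 stroke→J1  (through TF1, causality passes straight; one stroke at TF1)
b2 stroke→I1  (closing 1-jn rule on J1)

b0 stroke at J1
b1 stroke at TF1
b2 stroke at I1
b3 stroke at Sf1
b4 stroke at J2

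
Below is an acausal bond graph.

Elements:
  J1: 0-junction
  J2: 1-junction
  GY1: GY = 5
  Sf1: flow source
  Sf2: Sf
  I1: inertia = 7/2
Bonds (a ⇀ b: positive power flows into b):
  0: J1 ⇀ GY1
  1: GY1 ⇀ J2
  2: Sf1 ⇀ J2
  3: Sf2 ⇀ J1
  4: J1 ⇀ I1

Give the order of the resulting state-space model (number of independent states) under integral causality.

1  (I1 all integral)

b2 stroke→Sf1  (Sf1 (Sf) sets flow on bond)
b3 stroke→Sf2  (Sf2 fixes flow; stroke at Sf2)
b1 stroke→J2  (1-jn J2 has f-setter on 2)
b0 stroke→J1  (GY1 both-in/both-out from 1)
b4 stroke→I1  (0-jn J1 has e-setter on 0)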